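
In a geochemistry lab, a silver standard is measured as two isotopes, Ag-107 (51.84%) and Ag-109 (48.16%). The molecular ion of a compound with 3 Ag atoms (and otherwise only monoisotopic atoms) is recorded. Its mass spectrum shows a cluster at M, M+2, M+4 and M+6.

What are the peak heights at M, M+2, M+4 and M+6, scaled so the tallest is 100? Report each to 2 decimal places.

The 3 Ag atoms are independent, so intensities follow the terms of (0.5184 + 0.4816)^3.
P(M) = 0.5184^3 = 0.139314
P(M+2) = 3 × 0.5184^2 × 0.4816^1 = 0.388273
P(M+4) = 3 × 0.5184^1 × 0.4816^2 = 0.360711
P(M+6) = 0.4816^3 = 0.111702
The M+2 peak is largest (0.388273); scaling to 100 gives 35.88 : 100.00 : 92.90 : 28.77.

35.88 : 100.00 : 92.90 : 28.77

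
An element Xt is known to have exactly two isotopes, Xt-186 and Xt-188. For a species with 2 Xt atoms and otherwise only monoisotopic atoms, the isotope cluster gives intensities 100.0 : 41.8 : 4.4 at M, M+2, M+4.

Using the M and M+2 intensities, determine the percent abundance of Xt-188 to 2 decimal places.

Write p for the Xt-186 fraction. I(M+2)/I(M) = [C(2,1)·p^1·(1−p)] / p^2 = 2·(1−p)/p = 41.8/100.0 = 0.4180
(1−p)/p = 0.4180/2 = 0.2090  ⇒  p = 1/(1 + 0.2090) = 0.8271
Xt-186: 82.71%, Xt-188: 17.29%.

17.29%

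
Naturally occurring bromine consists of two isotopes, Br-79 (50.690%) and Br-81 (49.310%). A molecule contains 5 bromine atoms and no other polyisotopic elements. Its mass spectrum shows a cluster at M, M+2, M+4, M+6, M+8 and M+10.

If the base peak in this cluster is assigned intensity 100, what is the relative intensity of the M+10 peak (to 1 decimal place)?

9.2

Term probabilities: M 0.0335, M+2 0.1628, M+4 0.3167, M+6 0.3081, M+8 0.1498, M+10 0.0292. Base peak = M+4.
P(M+4) = C(5,2) × 0.50690^3 × 0.49310^2 = 10 × 0.13024674 × 0.24314761 = 0.316692 (base)
P(M+10) = C(5,5) × 0.50690^0 × 0.49310^5 = 1 × 1.0000 × 0.02915245 = 0.029152
Relative intensity = 0.029152 / 0.316692 × 100 = 9.2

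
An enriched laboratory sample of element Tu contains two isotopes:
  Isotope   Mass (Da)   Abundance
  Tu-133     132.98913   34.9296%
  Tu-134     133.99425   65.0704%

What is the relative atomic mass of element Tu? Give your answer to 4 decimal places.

Average mass = Σ (abundance × isotope mass) = 0.349296 × 132.98913 + 0.650704 × 133.99425
= 46.452571 + 87.190594 = 133.643165 Da

133.6432 Da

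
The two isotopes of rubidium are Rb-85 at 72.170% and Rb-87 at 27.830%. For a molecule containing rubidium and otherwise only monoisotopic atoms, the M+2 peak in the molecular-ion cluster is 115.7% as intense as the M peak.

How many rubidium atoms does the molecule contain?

3

The M+2/M ratio from n Rb atoms is n · q/p = n · 0.27830/0.72170.
n = 1.157 × 0.72170/0.27830 = 3.00 ≈ 3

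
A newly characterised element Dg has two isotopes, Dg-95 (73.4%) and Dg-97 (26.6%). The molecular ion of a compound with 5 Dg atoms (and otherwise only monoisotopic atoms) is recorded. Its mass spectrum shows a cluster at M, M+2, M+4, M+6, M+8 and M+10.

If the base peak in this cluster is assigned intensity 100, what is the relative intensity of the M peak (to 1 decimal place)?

(0.734 + 0.266)^5 gives M 0.2130, M+2 0.3860, M+4 0.2798, M+6 0.1014, M+8 0.0184, M+10 0.0013; the largest is M+2.
P(M+2) = C(5,1) × 0.734^4 × 0.266^1 = 5 × 0.29025803 × 0.2660 = 0.386043 (base)
P(M) = C(5,0) × 0.734^5 × 0.266^0 = 1 × 0.21304939 × 1.0000 = 0.213049
Relative intensity = 0.213049 / 0.386043 × 100 = 55.2

55.2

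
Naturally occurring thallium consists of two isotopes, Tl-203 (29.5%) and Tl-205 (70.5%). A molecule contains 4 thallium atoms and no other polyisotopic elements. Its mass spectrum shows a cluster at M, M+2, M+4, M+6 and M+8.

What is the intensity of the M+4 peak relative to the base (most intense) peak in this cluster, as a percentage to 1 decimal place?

(0.295 + 0.705)^4 gives M 0.0076, M+2 0.0724, M+4 0.2595, M+6 0.4135, M+8 0.2470; the largest is M+6.
P(M+6) = C(4,3) × 0.295^1 × 0.705^3 = 4 × 0.2950 × 0.35040263 = 0.413475 (base)
P(M+4) = C(4,2) × 0.295^2 × 0.705^2 = 6 × 0.087025 × 0.497025 = 0.259522
Relative intensity = 0.259522 / 0.413475 × 100 = 62.8

62.8%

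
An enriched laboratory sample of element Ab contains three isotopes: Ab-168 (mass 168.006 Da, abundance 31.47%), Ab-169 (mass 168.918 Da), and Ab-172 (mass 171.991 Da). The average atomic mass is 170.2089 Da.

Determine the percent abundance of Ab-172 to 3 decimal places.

51.347%

The remaining 68.53% is split between Ab-169 (fraction x) and Ab-172 (fraction 0.6853 − x).
Substituting: 168.918x + 171.991(0.6853 − x) = 117.3374118
(168.918 − 171.991)x = -0.5280205  ⇒  x = 0.17183, y = 0.51347
Ab-169: 17.183%, Ab-172: 51.347%.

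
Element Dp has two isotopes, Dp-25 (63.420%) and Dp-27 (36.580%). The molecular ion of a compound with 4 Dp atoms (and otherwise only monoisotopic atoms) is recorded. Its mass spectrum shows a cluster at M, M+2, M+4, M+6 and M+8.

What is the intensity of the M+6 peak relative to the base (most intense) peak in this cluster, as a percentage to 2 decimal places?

33.27%

Binomial terms of (0.63420 + 0.36580)^4: M 0.1618, M+2 0.3732, M+4 0.3229, M+6 0.1242, M+8 0.0179 → M+2 is the base peak.
P(M+2) = C(4,1) × 0.63420^3 × 0.36580^1 = 4 × 0.25508135 × 0.3658 = 0.373235 (base)
P(M+6) = C(4,3) × 0.63420^1 × 0.36580^3 = 4 × 0.6342 × 0.04894757 = 0.124170
Relative intensity = 0.124170 / 0.373235 × 100 = 33.27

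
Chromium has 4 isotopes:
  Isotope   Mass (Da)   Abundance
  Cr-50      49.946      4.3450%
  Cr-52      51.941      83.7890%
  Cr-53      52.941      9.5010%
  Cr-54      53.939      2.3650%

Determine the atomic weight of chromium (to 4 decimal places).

Ar = Σ fᵢ·mᵢ = 0.043450 × 49.946 + 0.837890 × 51.941 + 0.095010 × 52.941 + 0.023650 × 53.939
= 2.17015 + 43.52084 + 5.02992 + 1.27566 = 51.99657 Da

51.9966 Da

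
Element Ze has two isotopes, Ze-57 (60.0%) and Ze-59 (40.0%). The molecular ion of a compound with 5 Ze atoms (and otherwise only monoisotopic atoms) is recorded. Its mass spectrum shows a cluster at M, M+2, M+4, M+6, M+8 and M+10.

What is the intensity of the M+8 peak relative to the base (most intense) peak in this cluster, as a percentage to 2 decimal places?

22.22%

Binomial terms of (0.600 + 0.400)^5: M 0.0778, M+2 0.2592, M+4 0.3456, M+6 0.2304, M+8 0.0768, M+10 0.0102 → M+4 is the base peak.
P(M+4) = C(5,2) × 0.600^3 × 0.400^2 = 10 × 0.2160 × 0.1600 = 0.345600 (base)
P(M+8) = C(5,4) × 0.600^1 × 0.400^4 = 5 × 0.6000 × 0.0256 = 0.076800
Relative intensity = 0.076800 / 0.345600 × 100 = 22.22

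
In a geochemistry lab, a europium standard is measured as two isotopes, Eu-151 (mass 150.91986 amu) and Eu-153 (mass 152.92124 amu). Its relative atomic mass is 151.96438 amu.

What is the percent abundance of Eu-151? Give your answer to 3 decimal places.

With x = fraction of Eu-151 (so Eu-153 is 1 − x):
150.91986·x + 152.92124·(1 − x) = 151.96438
(150.91986 − 152.92124)·x = 151.96438 − 152.92124
x = -0.95686 / -2.00138 = 0.47810 → 47.810% Eu-151, 52.190% Eu-153.

47.810%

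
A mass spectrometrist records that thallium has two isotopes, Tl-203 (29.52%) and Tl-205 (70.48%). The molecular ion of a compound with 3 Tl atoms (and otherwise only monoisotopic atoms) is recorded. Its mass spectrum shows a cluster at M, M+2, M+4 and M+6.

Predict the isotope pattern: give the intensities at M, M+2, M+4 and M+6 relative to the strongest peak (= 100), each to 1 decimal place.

Expanding (0.2952 + 0.7048)^3:
P(M) = 0.2952^3 = 0.025725
P(M+2) = 3 × 0.2952^2 × 0.7048^1 = 0.184255
P(M+4) = 3 × 0.2952^1 × 0.7048^2 = 0.439916
P(M+6) = 0.7048^3 = 0.350104
The M+4 peak is largest (0.439916); scaling to 100 gives 5.8 : 41.9 : 100.0 : 79.6.

5.8 : 41.9 : 100.0 : 79.6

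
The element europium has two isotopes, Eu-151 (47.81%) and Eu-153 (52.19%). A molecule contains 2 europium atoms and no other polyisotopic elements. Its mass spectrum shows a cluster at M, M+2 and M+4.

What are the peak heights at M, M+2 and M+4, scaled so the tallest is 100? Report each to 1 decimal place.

The 2 Eu atoms are independent, so intensities follow the terms of (0.4781 + 0.5219)^2.
P(M) = 0.4781^2 = 0.228580
P(M+2) = 2 × 0.4781^1 × 0.5219^1 = 0.499041
P(M+4) = 0.5219^2 = 0.272380
The M+2 peak is largest (0.499041); scaling to 100 gives 45.8 : 100.0 : 54.6.

45.8 : 100.0 : 54.6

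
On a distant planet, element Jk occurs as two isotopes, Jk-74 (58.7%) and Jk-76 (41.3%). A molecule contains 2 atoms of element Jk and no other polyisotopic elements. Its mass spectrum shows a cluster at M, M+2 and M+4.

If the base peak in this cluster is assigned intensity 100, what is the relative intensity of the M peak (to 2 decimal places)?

71.07

Binomial terms of (0.587 + 0.413)^2: M 0.3446, M+2 0.4849, M+4 0.1706 → M+2 is the base peak.
P(M+2) = C(2,1) × 0.587^1 × 0.413^1 = 2 × 0.5870 × 0.4130 = 0.484862 (base)
P(M) = C(2,0) × 0.587^2 × 0.413^0 = 1 × 0.344569 × 1.0000 = 0.344569
Relative intensity = 0.344569 / 0.484862 × 100 = 71.07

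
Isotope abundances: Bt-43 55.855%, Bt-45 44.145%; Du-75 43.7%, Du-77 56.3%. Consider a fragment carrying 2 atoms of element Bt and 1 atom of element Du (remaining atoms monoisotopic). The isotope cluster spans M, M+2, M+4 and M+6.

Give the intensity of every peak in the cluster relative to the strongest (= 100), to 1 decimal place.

34.9 : 100.0 : 92.8 : 28.0

Element Bt pattern (n=2): 0.3119781 : 0.49314379 : 0.1948781
Element Du pattern (n=1): 0.4370 : 0.5630
Convolve the two distributions (both contribute in 2-u steps):
  M: 0.3119781×0.4370 = 0.136334
  M+2: 0.3119781×0.5630 + 0.49314379×0.4370 = 0.391148
  M+4: 0.49314379×0.5630 + 0.1948781×0.4370 = 0.362802
  M+6: 0.1948781×0.5630 = 0.109716
Scale to base peak (0.391148) = 100: 34.9 : 100.0 : 92.8 : 28.0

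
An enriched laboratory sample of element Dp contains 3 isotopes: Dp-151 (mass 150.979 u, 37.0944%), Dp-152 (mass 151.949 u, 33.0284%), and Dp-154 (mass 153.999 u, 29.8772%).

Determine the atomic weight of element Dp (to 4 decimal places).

152.2017 u

Average mass = Σ (abundance × isotope mass) = 0.370944 × 150.979 + 0.330284 × 151.949 + 0.298772 × 153.999
= 56.00475 + 50.18632 + 46.01059 = 152.20166 u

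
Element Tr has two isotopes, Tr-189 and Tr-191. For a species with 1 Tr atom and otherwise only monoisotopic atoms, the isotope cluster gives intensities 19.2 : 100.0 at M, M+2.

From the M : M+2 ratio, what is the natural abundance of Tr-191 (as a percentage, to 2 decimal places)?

Write p for the Tr-189 fraction. I(M+2)/I(M) = [C(1,1)·p^0·(1−p)] / p^1 = 1·(1−p)/p = 100.0/19.2 = 5.2083
(1−p)/p = 5.2083/1 = 5.2083  ⇒  p = 1/(1 + 5.2083) = 0.1611
Tr-189: 16.11%, Tr-191: 83.89%.

83.89%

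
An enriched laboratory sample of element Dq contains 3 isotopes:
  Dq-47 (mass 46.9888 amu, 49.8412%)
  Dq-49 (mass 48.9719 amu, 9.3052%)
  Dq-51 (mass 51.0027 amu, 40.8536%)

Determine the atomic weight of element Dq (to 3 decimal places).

Weight each isotope mass by its fractional abundance: 0.498412 × 46.9888 + 0.093052 × 48.9719 + 0.408536 × 51.0027
= 23.41978 + 4.55693 + 20.83644 = 48.81315 amu

48.813 amu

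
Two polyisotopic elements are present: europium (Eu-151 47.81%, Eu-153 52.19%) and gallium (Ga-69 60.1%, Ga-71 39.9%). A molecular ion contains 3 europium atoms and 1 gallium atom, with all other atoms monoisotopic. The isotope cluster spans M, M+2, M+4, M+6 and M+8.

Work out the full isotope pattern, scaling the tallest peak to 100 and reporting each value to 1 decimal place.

17.4 : 68.5 : 100.0 : 63.9 : 15.0

Europium pattern (n=3): 0.10928391 : 0.3578871 : 0.39067407 : 0.14215492
Gallium pattern (n=1): 0.6010 : 0.3990
Convolve the two distributions (both contribute in 2-u steps):
  M: 0.10928391×0.6010 = 0.065680
  M+2: 0.10928391×0.3990 + 0.3578871×0.6010 = 0.258694
  M+4: 0.3578871×0.3990 + 0.39067407×0.6010 = 0.377592
  M+6: 0.39067407×0.3990 + 0.14215492×0.6010 = 0.241314
  M+8: 0.14215492×0.3990 = 0.056720
Scale to base peak (0.377592) = 100: 17.4 : 68.5 : 100.0 : 63.9 : 15.0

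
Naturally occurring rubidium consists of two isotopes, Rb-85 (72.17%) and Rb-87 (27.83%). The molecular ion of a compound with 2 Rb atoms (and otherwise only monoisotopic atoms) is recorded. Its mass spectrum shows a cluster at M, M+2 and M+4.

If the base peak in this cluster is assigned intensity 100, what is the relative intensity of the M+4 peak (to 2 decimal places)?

14.87

(0.7217 + 0.2783)^2 gives M 0.5209, M+2 0.4017, M+4 0.0775; the largest is M.
P(M) = C(2,0) × 0.7217^2 × 0.2783^0 = 1 × 0.52085089 × 1.0000 = 0.520851 (base)
P(M+4) = C(2,2) × 0.7217^0 × 0.2783^2 = 1 × 1.0000 × 0.07745089 = 0.077451
Relative intensity = 0.077451 / 0.520851 × 100 = 14.87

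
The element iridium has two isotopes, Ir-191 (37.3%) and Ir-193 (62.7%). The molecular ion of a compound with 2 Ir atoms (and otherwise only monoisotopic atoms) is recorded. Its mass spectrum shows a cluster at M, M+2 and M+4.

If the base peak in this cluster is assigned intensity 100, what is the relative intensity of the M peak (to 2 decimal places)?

29.74

(0.373 + 0.627)^2 gives M 0.1391, M+2 0.4677, M+4 0.3931; the largest is M+2.
P(M+2) = C(2,1) × 0.373^1 × 0.627^1 = 2 × 0.3730 × 0.6270 = 0.467742 (base)
P(M) = C(2,0) × 0.373^2 × 0.627^0 = 1 × 0.139129 × 1.0000 = 0.139129
Relative intensity = 0.139129 / 0.467742 × 100 = 29.74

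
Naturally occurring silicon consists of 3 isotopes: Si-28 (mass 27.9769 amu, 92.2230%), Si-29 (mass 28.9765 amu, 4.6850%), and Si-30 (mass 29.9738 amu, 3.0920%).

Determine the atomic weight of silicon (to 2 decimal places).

The abundance-weighted mean is 0.922230 × 27.9769 + 0.046850 × 28.9765 + 0.030920 × 29.9738
= 25.80114 + 1.35755 + 0.92679 = 28.08548 amu

28.09 amu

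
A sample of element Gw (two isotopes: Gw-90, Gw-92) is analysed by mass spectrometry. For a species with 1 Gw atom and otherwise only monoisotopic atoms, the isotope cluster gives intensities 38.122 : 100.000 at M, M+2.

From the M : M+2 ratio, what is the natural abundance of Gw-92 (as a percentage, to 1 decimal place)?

Write p for the Gw-90 fraction. I(M+2)/I(M) = [C(1,1)·p^0·(1−p)] / p^1 = 1·(1−p)/p = 100.000/38.122 = 2.6232
(1−p)/p = 2.6232/1 = 2.6232  ⇒  p = 1/(1 + 2.6232) = 0.2760
Gw-90: 27.6%, Gw-92: 72.4%.

72.4%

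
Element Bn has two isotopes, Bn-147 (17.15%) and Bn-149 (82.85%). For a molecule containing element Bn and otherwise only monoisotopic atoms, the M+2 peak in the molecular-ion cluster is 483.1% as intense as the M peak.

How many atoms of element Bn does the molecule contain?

1

With n Bn atoms, P(M+2)/P(M) = C(n,1)·p^(n−1)q / p^n = n·q/p = n · 0.8285/0.1715.
n = 4.831 × 0.1715/0.8285 = 1.00 ≈ 1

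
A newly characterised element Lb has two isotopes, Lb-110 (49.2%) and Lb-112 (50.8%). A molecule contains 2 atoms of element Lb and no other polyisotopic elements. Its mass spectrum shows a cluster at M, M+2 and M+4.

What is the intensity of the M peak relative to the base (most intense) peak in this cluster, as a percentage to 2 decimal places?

48.43%

Term probabilities: M 0.2421, M+2 0.4999, M+4 0.2581. Base peak = M+2.
P(M+2) = C(2,1) × 0.492^1 × 0.508^1 = 2 × 0.4920 × 0.5080 = 0.499872 (base)
P(M) = C(2,0) × 0.492^2 × 0.508^0 = 1 × 0.242064 × 1.0000 = 0.242064
Relative intensity = 0.242064 / 0.499872 × 100 = 48.43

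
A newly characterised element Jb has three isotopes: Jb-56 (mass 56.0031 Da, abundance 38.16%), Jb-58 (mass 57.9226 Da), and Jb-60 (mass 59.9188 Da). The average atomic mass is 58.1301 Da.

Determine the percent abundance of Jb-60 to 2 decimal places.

The remaining 61.84% is split between Jb-58 (fraction x) and Jb-60 (fraction 0.6184 − x).
Substituting: 57.9226x + 59.9188(0.6184 − x) = 36.75931704
(57.9226 − 59.9188)x = -0.29446888  ⇒  x = 0.14751, y = 0.47089
Jb-58: 14.75%, Jb-60: 47.09%.

47.09%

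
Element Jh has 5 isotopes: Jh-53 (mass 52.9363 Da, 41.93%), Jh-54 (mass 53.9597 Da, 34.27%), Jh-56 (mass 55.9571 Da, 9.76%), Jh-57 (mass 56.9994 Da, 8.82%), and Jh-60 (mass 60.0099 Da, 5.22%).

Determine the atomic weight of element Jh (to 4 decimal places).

54.3095 Da

Ar = Σ fᵢ·mᵢ = 0.4193 × 52.9363 + 0.3427 × 53.9597 + 0.0976 × 55.9571 + 0.0882 × 56.9994 + 0.0522 × 60.0099
= 22.19619 + 18.49199 + 5.46141 + 5.02735 + 3.13252 = 54.30946 Da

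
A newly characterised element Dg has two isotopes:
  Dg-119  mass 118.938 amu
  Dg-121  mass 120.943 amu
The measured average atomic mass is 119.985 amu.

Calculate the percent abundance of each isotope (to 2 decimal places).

Dg-119: 47.78%, Dg-121: 52.22%

Writing the weighted mean with unknown fraction x of Dg-119:
118.938·x + 120.943·(1 − x) = 119.985
(118.938 − 120.943)·x = 119.985 − 120.943
x = -0.958 / -2.005 = 0.47781 → 47.78% Dg-119, 52.22% Dg-121.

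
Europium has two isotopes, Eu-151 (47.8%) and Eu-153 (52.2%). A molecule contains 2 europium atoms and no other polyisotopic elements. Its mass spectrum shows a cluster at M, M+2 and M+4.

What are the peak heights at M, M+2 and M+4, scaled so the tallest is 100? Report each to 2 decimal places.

45.79 : 100.00 : 54.60

Each Eu atom is independently Eu-151 (p = 0.478) or Eu-153 (q = 0.522); the cluster is the binomial expansion (p + q)^2.
P(M) = 0.478^2 = 0.228484
P(M+2) = 2 × 0.478^1 × 0.522^1 = 0.499032
P(M+4) = 0.522^2 = 0.272484
The M+2 peak is largest (0.499032); scaling to 100 gives 45.79 : 100.00 : 54.60.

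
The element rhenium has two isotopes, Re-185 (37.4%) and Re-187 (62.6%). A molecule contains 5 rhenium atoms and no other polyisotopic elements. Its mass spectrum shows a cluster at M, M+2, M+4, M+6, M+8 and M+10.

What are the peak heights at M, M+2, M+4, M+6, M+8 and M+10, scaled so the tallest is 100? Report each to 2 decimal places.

2.13 : 17.85 : 59.74 : 100.00 : 83.69 : 28.02

Expanding (0.374 + 0.626)^5:
P(M) = 0.374^5 = 0.007317
P(M+2) = 5 × 0.374^4 × 0.626^1 = 0.061239
P(M+4) = 10 × 0.374^3 × 0.626^2 = 0.205005
P(M+6) = 10 × 0.374^2 × 0.626^3 = 0.343136
P(M+8) = 5 × 0.374^1 × 0.626^4 = 0.287170
P(M+10) = 0.626^5 = 0.096133
The M+6 peak is largest (0.343136); scaling to 100 gives 2.13 : 17.85 : 59.74 : 100.00 : 83.69 : 28.02.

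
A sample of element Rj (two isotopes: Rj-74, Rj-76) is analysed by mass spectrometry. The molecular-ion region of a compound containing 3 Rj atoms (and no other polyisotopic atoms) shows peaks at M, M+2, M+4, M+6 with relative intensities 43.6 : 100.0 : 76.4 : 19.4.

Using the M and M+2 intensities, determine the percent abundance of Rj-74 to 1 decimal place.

56.7%

Let p = fractional abundance of Rj-74. I(M+2)/I(M) = [C(3,1)·p^2·(1−p)] / p^3 = 3·(1−p)/p = 100.0/43.6 = 2.2936
(1−p)/p = 2.2936/3 = 0.7645  ⇒  p = 1/(1 + 0.7645) = 0.5667
Rj-74: 56.7%, Rj-76: 43.3%.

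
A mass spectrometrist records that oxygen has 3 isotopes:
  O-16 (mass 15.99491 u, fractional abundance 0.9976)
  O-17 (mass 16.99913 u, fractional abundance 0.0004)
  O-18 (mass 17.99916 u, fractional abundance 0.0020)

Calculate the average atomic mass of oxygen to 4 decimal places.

The abundance-weighted mean is 0.9976 × 15.99491 + 0.0004 × 16.99913 + 0.0020 × 17.99916
= 15.956522 + 0.006800 + 0.035998 = 15.999320 u

15.9993 u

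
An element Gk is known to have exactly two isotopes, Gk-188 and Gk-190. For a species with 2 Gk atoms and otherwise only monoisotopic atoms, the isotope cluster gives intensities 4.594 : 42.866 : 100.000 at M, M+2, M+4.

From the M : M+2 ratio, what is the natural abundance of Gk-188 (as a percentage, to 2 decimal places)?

17.65%

Write p for the Gk-188 fraction. I(M+2)/I(M) = [C(2,1)·p^1·(1−p)] / p^2 = 2·(1−p)/p = 42.866/4.594 = 9.3309
(1−p)/p = 9.3309/2 = 4.6654  ⇒  p = 1/(1 + 4.6654) = 0.1765
Gk-188: 17.65%, Gk-190: 82.35%.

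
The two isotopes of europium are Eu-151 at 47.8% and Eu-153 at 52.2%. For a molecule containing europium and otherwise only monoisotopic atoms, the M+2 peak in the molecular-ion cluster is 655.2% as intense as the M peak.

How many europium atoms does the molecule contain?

6

With n Eu atoms, P(M+2)/P(M) = C(n,1)·p^(n−1)q / p^n = n·q/p = n · 0.522/0.478.
n = 6.552 × 0.478/0.522 = 6.00 ≈ 6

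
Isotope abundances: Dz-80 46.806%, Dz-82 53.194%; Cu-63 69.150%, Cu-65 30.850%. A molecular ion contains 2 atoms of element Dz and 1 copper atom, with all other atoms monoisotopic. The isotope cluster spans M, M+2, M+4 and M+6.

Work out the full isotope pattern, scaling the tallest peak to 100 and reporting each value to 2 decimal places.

36.78 : 100.00 : 84.79 : 21.19

Element Dz pattern (n=2): 0.21908016 : 0.49795967 : 0.28296016
Copper pattern (n=1): 0.6915 : 0.3085
Convolve the two distributions (both contribute in 2-u steps):
  M: 0.21908016×0.6915 = 0.151494
  M+2: 0.21908016×0.3085 + 0.49795967×0.6915 = 0.411925
  M+4: 0.49795967×0.3085 + 0.28296016×0.6915 = 0.349288
  M+6: 0.28296016×0.3085 = 0.087293
Scale to base peak (0.411925) = 100: 36.78 : 100.00 : 84.79 : 21.19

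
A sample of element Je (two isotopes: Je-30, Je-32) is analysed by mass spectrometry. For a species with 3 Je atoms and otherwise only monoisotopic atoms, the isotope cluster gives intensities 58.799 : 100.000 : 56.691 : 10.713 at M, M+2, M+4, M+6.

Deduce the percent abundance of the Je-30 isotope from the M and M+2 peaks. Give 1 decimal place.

Let p = fractional abundance of Je-30. I(M+2)/I(M) = [C(3,1)·p^2·(1−p)] / p^3 = 3·(1−p)/p = 100.000/58.799 = 1.7007
(1−p)/p = 1.7007/3 = 0.5669  ⇒  p = 1/(1 + 0.5669) = 0.6382
Je-30: 63.8%, Je-32: 36.2%.

63.8%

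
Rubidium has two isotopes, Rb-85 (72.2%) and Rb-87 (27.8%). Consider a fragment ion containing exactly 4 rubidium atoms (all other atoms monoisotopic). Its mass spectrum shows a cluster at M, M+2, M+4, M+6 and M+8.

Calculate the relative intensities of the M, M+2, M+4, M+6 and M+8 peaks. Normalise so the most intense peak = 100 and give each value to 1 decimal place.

64.9 : 100.0 : 57.8 : 14.8 : 1.4

Expanding (0.722 + 0.278)^4:
P(M) = 0.722^4 = 0.271737
P(M+2) = 4 × 0.722^3 × 0.278^1 = 0.418520
P(M+4) = 6 × 0.722^2 × 0.278^2 = 0.241721
P(M+6) = 4 × 0.722^1 × 0.278^3 = 0.062049
P(M+8) = 0.278^4 = 0.005973
The M+2 peak is largest (0.418520); scaling to 100 gives 64.9 : 100.0 : 57.8 : 14.8 : 1.4.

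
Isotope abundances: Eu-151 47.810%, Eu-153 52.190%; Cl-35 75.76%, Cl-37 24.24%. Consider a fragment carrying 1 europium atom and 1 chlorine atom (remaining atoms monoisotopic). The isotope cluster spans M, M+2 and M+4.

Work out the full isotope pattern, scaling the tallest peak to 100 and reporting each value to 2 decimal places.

70.84 : 100.00 : 24.74

Europium pattern (n=1): 0.4781 : 0.5219
Chlorine pattern (n=1): 0.7576 : 0.2424
Convolve the two distributions (both contribute in 2-u steps):
  M: 0.4781×0.7576 = 0.362209
  M+2: 0.4781×0.2424 + 0.5219×0.7576 = 0.511283
  M+4: 0.5219×0.2424 = 0.126509
Scale to base peak (0.511283) = 100: 70.84 : 100.00 : 24.74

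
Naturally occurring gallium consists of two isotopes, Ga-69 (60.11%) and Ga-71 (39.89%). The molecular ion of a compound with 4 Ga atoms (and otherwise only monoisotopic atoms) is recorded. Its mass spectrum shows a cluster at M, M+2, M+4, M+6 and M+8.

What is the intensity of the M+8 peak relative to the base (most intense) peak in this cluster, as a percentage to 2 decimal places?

Binomial terms of (0.6011 + 0.3989)^4: M 0.1306, M+2 0.3465, M+4 0.3450, M+6 0.1526, M+8 0.0253 → M+2 is the base peak.
P(M+2) = C(4,1) × 0.6011^3 × 0.3989^1 = 4 × 0.21719018 × 0.3989 = 0.346549 (base)
P(M+8) = C(4,4) × 0.6011^0 × 0.3989^4 = 1 × 1.0000 × 0.02531956 = 0.025320
Relative intensity = 0.025320 / 0.346549 × 100 = 7.31

7.31%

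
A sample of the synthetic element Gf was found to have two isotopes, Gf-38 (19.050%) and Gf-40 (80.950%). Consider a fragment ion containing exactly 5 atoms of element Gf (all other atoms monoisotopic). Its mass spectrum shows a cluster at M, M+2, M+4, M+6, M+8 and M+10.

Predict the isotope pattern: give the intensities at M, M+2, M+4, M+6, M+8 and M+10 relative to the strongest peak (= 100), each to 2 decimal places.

0.06 : 1.30 : 11.08 : 47.07 : 100.00 : 84.99

Each Gf atom is independently Gf-38 (p = 0.19050) or Gf-40 (q = 0.80950); the cluster is the binomial expansion (p + q)^5.
P(M) = 0.19050^5 = 0.000251
P(M+2) = 5 × 0.19050^4 × 0.80950^1 = 0.005330
P(M+4) = 10 × 0.19050^3 × 0.80950^2 = 0.045302
P(M+6) = 10 × 0.19050^2 × 0.80950^3 = 0.192504
P(M+8) = 5 × 0.19050^1 × 0.80950^4 = 0.409009
P(M+10) = 0.80950^5 = 0.347604
The M+8 peak is largest (0.409009); scaling to 100 gives 0.06 : 1.30 : 11.08 : 47.07 : 100.00 : 84.99.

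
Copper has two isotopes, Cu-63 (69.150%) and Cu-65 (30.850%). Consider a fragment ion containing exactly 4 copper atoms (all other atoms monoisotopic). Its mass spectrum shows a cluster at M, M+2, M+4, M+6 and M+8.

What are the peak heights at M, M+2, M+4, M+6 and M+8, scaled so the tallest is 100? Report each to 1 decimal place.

Expanding (0.69150 + 0.30850)^4:
P(M) = 0.69150^4 = 0.228649
P(M+2) = 4 × 0.69150^3 × 0.30850^1 = 0.408030
P(M+4) = 6 × 0.69150^2 × 0.30850^2 = 0.273052
P(M+6) = 4 × 0.69150^1 × 0.30850^3 = 0.081212
P(M+8) = 0.30850^4 = 0.009058
The M+2 peak is largest (0.408030); scaling to 100 gives 56.0 : 100.0 : 66.9 : 19.9 : 2.2.

56.0 : 100.0 : 66.9 : 19.9 : 2.2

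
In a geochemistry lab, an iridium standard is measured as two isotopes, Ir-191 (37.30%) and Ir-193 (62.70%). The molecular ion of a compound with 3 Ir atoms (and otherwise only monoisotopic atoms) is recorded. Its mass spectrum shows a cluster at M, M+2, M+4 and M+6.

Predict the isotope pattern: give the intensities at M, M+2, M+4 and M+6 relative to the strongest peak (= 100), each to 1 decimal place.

11.8 : 59.5 : 100.0 : 56.0

Each Ir atom is independently Ir-191 (p = 0.3730) or Ir-193 (q = 0.6270); the cluster is the binomial expansion (p + q)^3.
P(M) = 0.3730^3 = 0.051895
P(M+2) = 3 × 0.3730^2 × 0.6270^1 = 0.261702
P(M+4) = 3 × 0.3730^1 × 0.6270^2 = 0.439911
P(M+6) = 0.6270^3 = 0.246492
The M+4 peak is largest (0.439911); scaling to 100 gives 11.8 : 59.5 : 100.0 : 56.0.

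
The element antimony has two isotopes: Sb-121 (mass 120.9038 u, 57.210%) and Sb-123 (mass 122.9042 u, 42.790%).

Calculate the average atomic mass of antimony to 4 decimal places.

121.7598 u

Average mass = Σ (abundance × isotope mass) = 0.57210 × 120.9038 + 0.42790 × 122.9042
= 69.16906 + 52.59071 = 121.75977 u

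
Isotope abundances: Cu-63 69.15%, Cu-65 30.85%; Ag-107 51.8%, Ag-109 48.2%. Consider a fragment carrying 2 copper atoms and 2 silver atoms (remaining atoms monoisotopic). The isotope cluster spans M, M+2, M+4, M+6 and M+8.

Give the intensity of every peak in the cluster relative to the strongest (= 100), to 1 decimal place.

Copper pattern (n=2): 0.47817225 : 0.4266555 : 0.09517225
Silver pattern (n=2): 0.268324 : 0.499352 : 0.232324
Convolve the two distributions (both contribute in 2-u steps):
  M: 0.47817225×0.268324 = 0.128305
  M+2: 0.47817225×0.499352 + 0.4266555×0.268324 = 0.353258
  M+4: 0.47817225×0.232324 + 0.4266555×0.499352 + 0.09517225×0.268324 = 0.349679
  M+6: 0.4266555×0.232324 + 0.09517225×0.499352 = 0.146647
  M+8: 0.09517225×0.232324 = 0.022111
Scale to base peak (0.353258) = 100: 36.3 : 100.0 : 99.0 : 41.5 : 6.3

36.3 : 100.0 : 99.0 : 41.5 : 6.3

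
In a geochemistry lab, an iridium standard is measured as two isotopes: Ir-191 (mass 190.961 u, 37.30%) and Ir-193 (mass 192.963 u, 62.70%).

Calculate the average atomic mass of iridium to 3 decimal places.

192.216 u

The abundance-weighted mean is 0.3730 × 190.961 + 0.6270 × 192.963
= 71.2285 + 120.9878 = 192.2163 u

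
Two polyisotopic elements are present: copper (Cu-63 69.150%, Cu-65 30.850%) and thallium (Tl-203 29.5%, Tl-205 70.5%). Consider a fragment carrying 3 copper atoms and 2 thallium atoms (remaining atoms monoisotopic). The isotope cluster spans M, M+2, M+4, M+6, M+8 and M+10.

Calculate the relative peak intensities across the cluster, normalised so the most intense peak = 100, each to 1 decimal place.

7.9 : 48.2 : 100.0 : 83.3 : 30.2 : 4.0

Copper pattern (n=3): 0.33065611 : 0.44254842 : 0.19743483 : 0.02936064
Thallium pattern (n=2): 0.087025 : 0.41595 : 0.497025
Convolve the two distributions (both contribute in 2-u steps):
  M: 0.33065611×0.087025 = 0.028775
  M+2: 0.33065611×0.41595 + 0.44254842×0.087025 = 0.176049
  M+4: 0.33065611×0.497025 + 0.44254842×0.41595 + 0.19743483×0.087025 = 0.365604
  M+6: 0.44254842×0.497025 + 0.19743483×0.41595 + 0.02936064×0.087025 = 0.304636
  M+8: 0.19743483×0.497025 + 0.02936064×0.41595 = 0.110343
  M+10: 0.02936064×0.497025 = 0.014593
Scale to base peak (0.365604) = 100: 7.9 : 48.2 : 100.0 : 83.3 : 30.2 : 4.0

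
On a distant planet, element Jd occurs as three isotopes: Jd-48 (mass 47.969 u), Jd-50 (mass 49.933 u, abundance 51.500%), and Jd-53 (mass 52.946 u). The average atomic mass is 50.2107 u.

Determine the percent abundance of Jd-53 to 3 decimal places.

24.719%

Let x and y be the fractions of Jd-48 and Jd-53. Then x + y = 1 − 0.51500 = 0.48500 and 47.969x + 52.946y = 50.2107 − 0.51500×49.933 = 24.495205.
Substituting: 47.969x + 52.946(0.48500 − x) = 24.495205
(47.969 − 52.946)x = -1.183605  ⇒  x = 0.23781, y = 0.24719
Jd-48: 23.781%, Jd-53: 24.719%.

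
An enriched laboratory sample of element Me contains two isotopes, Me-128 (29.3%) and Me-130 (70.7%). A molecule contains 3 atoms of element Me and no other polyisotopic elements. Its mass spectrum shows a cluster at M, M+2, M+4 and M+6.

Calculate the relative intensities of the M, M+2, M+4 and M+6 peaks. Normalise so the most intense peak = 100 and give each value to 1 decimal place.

The 3 Me atoms are independent, so intensities follow the terms of (0.293 + 0.707)^3.
P(M) = 0.293^3 = 0.025154
P(M+2) = 3 × 0.293^2 × 0.707^1 = 0.182086
P(M+4) = 3 × 0.293^1 × 0.707^2 = 0.439367
P(M+6) = 0.707^3 = 0.353393
The M+4 peak is largest (0.439367); scaling to 100 gives 5.7 : 41.4 : 100.0 : 80.4.

5.7 : 41.4 : 100.0 : 80.4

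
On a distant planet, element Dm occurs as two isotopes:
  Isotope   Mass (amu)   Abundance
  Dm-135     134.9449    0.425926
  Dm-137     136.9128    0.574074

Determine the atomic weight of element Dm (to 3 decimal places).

136.075 amu

Weight each isotope mass by its fractional abundance: 0.425926 × 134.9449 + 0.574074 × 136.9128
= 57.47654 + 78.59808 = 136.07462 amu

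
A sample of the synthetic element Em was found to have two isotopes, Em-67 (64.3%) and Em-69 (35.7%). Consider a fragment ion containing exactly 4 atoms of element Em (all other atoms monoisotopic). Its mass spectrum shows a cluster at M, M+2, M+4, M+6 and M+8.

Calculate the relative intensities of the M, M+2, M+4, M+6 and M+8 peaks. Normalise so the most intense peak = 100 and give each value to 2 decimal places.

The 4 Em atoms are independent, so intensities follow the terms of (0.643 + 0.357)^4.
P(M) = 0.643^4 = 0.170940
P(M+2) = 4 × 0.643^3 × 0.357^1 = 0.379631
P(M+4) = 6 × 0.643^2 × 0.357^2 = 0.316162
P(M+6) = 4 × 0.643^1 × 0.357^3 = 0.117024
P(M+8) = 0.357^4 = 0.016243
The M+2 peak is largest (0.379631); scaling to 100 gives 45.03 : 100.00 : 83.28 : 30.83 : 4.28.

45.03 : 100.00 : 83.28 : 30.83 : 4.28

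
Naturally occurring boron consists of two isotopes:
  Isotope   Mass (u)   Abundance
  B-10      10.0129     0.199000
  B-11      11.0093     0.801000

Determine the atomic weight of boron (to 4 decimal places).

10.8110 u

Weight each isotope mass by its fractional abundance: 0.199000 × 10.0129 + 0.801000 × 11.0093
= 1.99257 + 8.81845 = 10.81102 u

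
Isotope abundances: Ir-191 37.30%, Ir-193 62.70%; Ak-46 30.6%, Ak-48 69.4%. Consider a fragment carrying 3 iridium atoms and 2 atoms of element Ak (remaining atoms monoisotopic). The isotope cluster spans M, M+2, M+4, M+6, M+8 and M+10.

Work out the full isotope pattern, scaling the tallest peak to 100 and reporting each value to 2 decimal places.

Iridium pattern (n=3): 0.05189512 : 0.26170165 : 0.43991135 : 0.24649188
Element Ak pattern (n=2): 0.093636 : 0.424728 : 0.481636
Convolve the two distributions (both contribute in 2-u steps):
  M: 0.05189512×0.093636 = 0.004859
  M+2: 0.05189512×0.424728 + 0.26170165×0.093636 = 0.046546
  M+4: 0.05189512×0.481636 + 0.26170165×0.424728 + 0.43991135×0.093636 = 0.177338
  M+6: 0.26170165×0.481636 + 0.43991135×0.424728 + 0.24649188×0.093636 = 0.335968
  M+8: 0.43991135×0.481636 + 0.24649188×0.424728 = 0.316569
  M+10: 0.24649188×0.481636 = 0.118719
Scale to base peak (0.335968) = 100: 1.45 : 13.85 : 52.78 : 100.00 : 94.23 : 35.34

1.45 : 13.85 : 52.78 : 100.00 : 94.23 : 35.34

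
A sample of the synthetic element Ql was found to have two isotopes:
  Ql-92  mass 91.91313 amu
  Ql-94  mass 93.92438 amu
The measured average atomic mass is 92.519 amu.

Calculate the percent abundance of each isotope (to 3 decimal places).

Ql-92: 69.876%, Ql-94: 30.124%

Writing the weighted mean with unknown fraction x of Ql-92:
91.91313·x + 93.92438·(1 − x) = 92.519
(91.91313 − 93.92438)·x = 92.519 − 93.92438
x = -1.40538 / -2.01125 = 0.69876 → 69.876% Ql-92, 30.124% Ql-94.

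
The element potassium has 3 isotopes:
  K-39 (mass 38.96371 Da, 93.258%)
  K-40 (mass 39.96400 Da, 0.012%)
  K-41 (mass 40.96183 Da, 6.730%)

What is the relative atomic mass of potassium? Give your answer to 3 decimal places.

The abundance-weighted mean is 0.93258 × 38.96371 + 0.00012 × 39.96400 + 0.06730 × 40.96183
= 36.336777 + 0.004796 + 2.756731 = 39.098304 Da

39.098 Da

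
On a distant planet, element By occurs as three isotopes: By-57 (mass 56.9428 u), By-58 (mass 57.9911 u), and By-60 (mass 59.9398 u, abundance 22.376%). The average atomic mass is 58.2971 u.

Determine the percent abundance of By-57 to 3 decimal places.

12.405%

Let x and y be the fractions of By-57 and By-58. Then x + y = 1 − 0.22376 = 0.77624 and 56.9428x + 57.9911y = 58.2971 − 0.22376×59.9398 = 44.884970352.
Substituting: 56.9428x + 57.9911(0.77624 − x) = 44.884970352
(56.9428 − 57.9911)x = -0.130041112  ⇒  x = 0.12405, y = 0.65219
By-57: 12.405%, By-58: 65.219%.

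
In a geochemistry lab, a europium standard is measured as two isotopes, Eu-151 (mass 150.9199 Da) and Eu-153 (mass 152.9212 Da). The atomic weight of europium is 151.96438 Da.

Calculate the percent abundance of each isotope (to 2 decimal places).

With x = fraction of Eu-151 (so Eu-153 is 1 − x):
150.9199·x + 152.9212·(1 − x) = 151.96438
(150.9199 − 152.9212)·x = 151.96438 − 152.9212
x = -0.95682 / -2.0013 = 0.47810 → 47.81% Eu-151, 52.19% Eu-153.

Eu-151: 47.81%, Eu-153: 52.19%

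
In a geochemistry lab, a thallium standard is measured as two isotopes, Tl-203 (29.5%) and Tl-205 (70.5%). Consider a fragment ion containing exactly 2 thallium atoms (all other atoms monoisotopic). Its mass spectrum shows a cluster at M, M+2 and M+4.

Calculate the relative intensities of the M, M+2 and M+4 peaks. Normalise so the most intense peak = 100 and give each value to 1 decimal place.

17.5 : 83.7 : 100.0

The 2 Tl atoms are independent, so intensities follow the terms of (0.295 + 0.705)^2.
P(M) = 0.295^2 = 0.087025
P(M+2) = 2 × 0.295^1 × 0.705^1 = 0.415950
P(M+4) = 0.705^2 = 0.497025
The M+4 peak is largest (0.497025); scaling to 100 gives 17.5 : 83.7 : 100.0.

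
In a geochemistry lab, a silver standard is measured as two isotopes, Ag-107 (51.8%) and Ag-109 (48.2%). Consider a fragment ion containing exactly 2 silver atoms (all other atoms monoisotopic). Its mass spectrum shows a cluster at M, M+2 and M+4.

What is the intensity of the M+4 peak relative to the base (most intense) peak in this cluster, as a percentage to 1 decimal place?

Term probabilities: M 0.2683, M+2 0.4994, M+4 0.2323. Base peak = M+2.
P(M+2) = C(2,1) × 0.518^1 × 0.482^1 = 2 × 0.5180 × 0.4820 = 0.499352 (base)
P(M+4) = C(2,2) × 0.518^0 × 0.482^2 = 1 × 1.0000 × 0.232324 = 0.232324
Relative intensity = 0.232324 / 0.499352 × 100 = 46.5

46.5%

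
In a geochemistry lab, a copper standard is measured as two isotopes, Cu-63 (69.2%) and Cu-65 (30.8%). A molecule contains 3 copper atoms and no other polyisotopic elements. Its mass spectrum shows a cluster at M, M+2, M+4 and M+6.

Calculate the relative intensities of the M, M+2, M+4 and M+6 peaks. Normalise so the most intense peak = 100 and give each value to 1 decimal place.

74.9 : 100.0 : 44.5 : 6.6

Each Cu atom is independently Cu-63 (p = 0.692) or Cu-65 (q = 0.308); the cluster is the binomial expansion (p + q)^3.
P(M) = 0.692^3 = 0.331374
P(M+2) = 3 × 0.692^2 × 0.308^1 = 0.442470
P(M+4) = 3 × 0.692^1 × 0.308^2 = 0.196938
P(M+6) = 0.308^3 = 0.029218
The M+2 peak is largest (0.442470); scaling to 100 gives 74.9 : 100.0 : 44.5 : 6.6.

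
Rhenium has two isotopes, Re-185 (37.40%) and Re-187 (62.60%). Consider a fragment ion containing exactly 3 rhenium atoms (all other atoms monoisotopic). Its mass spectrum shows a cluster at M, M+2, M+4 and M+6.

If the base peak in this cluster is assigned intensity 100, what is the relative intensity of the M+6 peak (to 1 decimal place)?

Term probabilities: M 0.0523, M+2 0.2627, M+4 0.4397, M+6 0.2453. Base peak = M+4.
P(M+4) = C(3,2) × 0.3740^1 × 0.6260^2 = 3 × 0.3740 × 0.391876 = 0.439685 (base)
P(M+6) = C(3,3) × 0.3740^0 × 0.6260^3 = 1 × 1.0000 × 0.24531438 = 0.245314
Relative intensity = 0.245314 / 0.439685 × 100 = 55.8

55.8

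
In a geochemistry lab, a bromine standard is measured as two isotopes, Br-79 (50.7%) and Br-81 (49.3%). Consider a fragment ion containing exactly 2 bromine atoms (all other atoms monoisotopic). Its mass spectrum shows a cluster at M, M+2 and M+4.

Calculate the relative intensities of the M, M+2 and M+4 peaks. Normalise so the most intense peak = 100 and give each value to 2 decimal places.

Expanding (0.507 + 0.493)^2:
P(M) = 0.507^2 = 0.257049
P(M+2) = 2 × 0.507^1 × 0.493^1 = 0.499902
P(M+4) = 0.493^2 = 0.243049
The M+2 peak is largest (0.499902); scaling to 100 gives 51.42 : 100.00 : 48.62.

51.42 : 100.00 : 48.62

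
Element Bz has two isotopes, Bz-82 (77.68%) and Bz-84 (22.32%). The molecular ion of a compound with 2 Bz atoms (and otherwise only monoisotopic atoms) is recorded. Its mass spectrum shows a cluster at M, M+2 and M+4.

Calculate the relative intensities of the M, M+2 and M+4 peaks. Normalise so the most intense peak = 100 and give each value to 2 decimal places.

The 2 Bz atoms are independent, so intensities follow the terms of (0.7768 + 0.2232)^2.
P(M) = 0.7768^2 = 0.603418
P(M+2) = 2 × 0.7768^1 × 0.2232^1 = 0.346764
P(M+4) = 0.2232^2 = 0.049818
The M peak is largest (0.603418); scaling to 100 gives 100.00 : 57.47 : 8.26.

100.00 : 57.47 : 8.26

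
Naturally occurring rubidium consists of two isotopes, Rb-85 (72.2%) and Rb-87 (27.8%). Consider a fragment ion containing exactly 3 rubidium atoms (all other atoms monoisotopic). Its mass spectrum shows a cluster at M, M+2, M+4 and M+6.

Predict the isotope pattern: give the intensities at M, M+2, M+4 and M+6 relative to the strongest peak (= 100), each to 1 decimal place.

The 3 Rb atoms are independent, so intensities follow the terms of (0.722 + 0.278)^3.
P(M) = 0.722^3 = 0.376367
P(M+2) = 3 × 0.722^2 × 0.278^1 = 0.434751
P(M+4) = 3 × 0.722^1 × 0.278^2 = 0.167397
P(M+6) = 0.278^3 = 0.021485
The M+2 peak is largest (0.434751); scaling to 100 gives 86.6 : 100.0 : 38.5 : 4.9.

86.6 : 100.0 : 38.5 : 4.9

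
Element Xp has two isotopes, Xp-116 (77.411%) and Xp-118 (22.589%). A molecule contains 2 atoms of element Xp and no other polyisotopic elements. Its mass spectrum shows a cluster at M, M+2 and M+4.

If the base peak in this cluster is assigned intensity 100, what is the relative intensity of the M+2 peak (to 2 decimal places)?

(0.77411 + 0.22589)^2 gives M 0.5992, M+2 0.3497, M+4 0.0510; the largest is M.
P(M) = C(2,0) × 0.77411^2 × 0.22589^0 = 1 × 0.59924629 × 1.0000 = 0.599246 (base)
P(M+2) = C(2,1) × 0.77411^1 × 0.22589^1 = 2 × 0.77411 × 0.22589 = 0.349727
Relative intensity = 0.349727 / 0.599246 × 100 = 58.36

58.36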